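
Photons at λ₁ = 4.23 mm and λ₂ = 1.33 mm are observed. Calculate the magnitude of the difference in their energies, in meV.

0.639 meV

Using E = hc/λ: E₁ = 4.696 × 10^-23 J, E₂ = 1.494 × 10^-22 J.
|ΔE| = |4.696 × 10^-23 − 1.494 × 10^-22| = 1.02 × 10^-22 J = 0.639 meV.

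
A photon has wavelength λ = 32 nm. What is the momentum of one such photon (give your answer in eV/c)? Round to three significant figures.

38.7 eV/c

Take h = 6.62607015e-34 J·s, c = 2.99792458e8 m/s, 1 eV = 1.602176634e-19 J.
In SI units: λ = 32 nm = 3.2e-8 m.
The photon relation is p = h/λ, giving p = 2.071e-26 kg·m/s.
Converting to eV/c: p = 38.75 eV/c ≈ 38.7 eV/c.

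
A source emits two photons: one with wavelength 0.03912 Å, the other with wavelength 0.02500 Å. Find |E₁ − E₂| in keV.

Using E = hc/λ: E₁ = 5.0778·10^-14 J, E₂ = 7.9458·10^-14 J.
|ΔE| = |5.0778·10^-14 − 7.9458·10^-14| = 2.87·10^-14 J = 179 keV.

179 keV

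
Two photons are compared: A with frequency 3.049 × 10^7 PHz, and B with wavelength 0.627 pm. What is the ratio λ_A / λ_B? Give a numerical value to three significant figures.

0.0157

λ_A = 9.832 × 10^-15 m (from frequency = 3.049 × 10^7 PHz, via λ = c/f).
λ_B = 6.270 × 10^-13 m (from wavelength = 0.627 pm, via λ given directly).
Ratio = 9.832 × 10^-15 / 6.270 × 10^-13 = 0.0157.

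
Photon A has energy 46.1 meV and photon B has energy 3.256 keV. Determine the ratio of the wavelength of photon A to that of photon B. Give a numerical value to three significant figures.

λ_A = 2.689 × 10^-5 m (from energy = 46.1 meV, via λ = hc/E).
λ_B = 3.808 × 10^-10 m (from energy = 3.256 keV, via λ = hc/E).
Ratio = 2.689 × 10^-5 / 3.808 × 10^-10 = 7.06 × 10^4.

7.06 × 10^4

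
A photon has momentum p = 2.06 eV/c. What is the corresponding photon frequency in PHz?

0.498 PHz

Take h = 6.62607015 × 10^-34 J·s, c = 2.99792458 × 10^8 m/s, 1 eV = 1.602176634 × 10^-19 J.
Convert to SI: p = 2.06 eV/c = 1.1009 × 10^-27 kg·m/s.
Apply f = pc/h: f = 4.981 × 10^14 Hz.
Converting to PHz: f = 0.4981 PHz ≈ 0.498 PHz.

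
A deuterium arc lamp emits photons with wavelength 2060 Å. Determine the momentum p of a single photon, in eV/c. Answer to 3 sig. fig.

6.02 eV/c

Convert to SI: λ = 2060 Å = 2.06e-7 m.
Apply p = h/λ: p = 3.217e-27 kg·m/s.
Converting to eV/c: p = 6.019 eV/c ≈ 6.02 eV/c.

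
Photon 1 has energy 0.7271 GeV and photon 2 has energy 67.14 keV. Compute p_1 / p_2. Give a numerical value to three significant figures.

1.08 × 10^4

p_1 = 3.886 × 10^-19 kg·m/s (from energy = 0.7271 GeV, via p = E/c).
p_2 = 3.588 × 10^-23 kg·m/s (from energy = 67.14 keV, via p = E/c).
Ratio = 3.886 × 10^-19 / 3.588 × 10^-23 = 1.08 × 10^4.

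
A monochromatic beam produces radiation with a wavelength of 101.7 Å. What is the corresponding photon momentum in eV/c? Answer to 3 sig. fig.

122 eV/c

First convert: λ = 101.7 Å = 1.017 × 10^-8 m.
The photon relation is p = h/λ, giving p = 6.515 × 10^-26 kg·m/s.
Converting to eV/c: p = 121.9 eV/c ≈ 122 eV/c.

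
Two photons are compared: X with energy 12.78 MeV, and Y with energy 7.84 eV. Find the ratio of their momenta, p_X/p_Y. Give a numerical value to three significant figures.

1.63e6

p_X = 6.830e-21 kg·m/s (from energy = 12.78 MeV, via p = E/c).
p_Y = 4.190e-27 kg·m/s (from energy = 7.84 eV, via p = E/c).
Ratio = 6.830e-21 / 4.190e-27 = 1.63e6.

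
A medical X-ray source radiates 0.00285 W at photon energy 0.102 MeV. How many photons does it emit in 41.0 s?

7.15·10^12 photons

Total energy: E_total = P·t = 0.00285 × 41.0 = 0.1169 J.
Per-photon energy: E = 1.634·10^-14 J.
N = E_total / E_photon = 7.15·10^12.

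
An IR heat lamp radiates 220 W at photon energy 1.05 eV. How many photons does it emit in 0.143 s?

1.87·10^20 photons

Total energy: E_total = P·t = 220 × 0.143 = 31.46 J.
Per-photon energy: E = 1.682·10^-19 J.
N = E_total / E_photon = 1.87·10^20.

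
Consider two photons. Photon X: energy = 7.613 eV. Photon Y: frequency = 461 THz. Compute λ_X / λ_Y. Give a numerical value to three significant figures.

0.250

λ_X = 1.629·10^-7 m (from energy = 7.613 eV, via λ = hc/E).
λ_Y = 6.503·10^-7 m (from frequency = 461 THz, via λ = c/f).
Ratio = 1.629·10^-7 / 6.503·10^-7 = 0.250.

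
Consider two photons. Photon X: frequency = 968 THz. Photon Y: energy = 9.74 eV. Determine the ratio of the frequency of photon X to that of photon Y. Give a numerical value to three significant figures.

0.411

f_X = 9.680e14 Hz (from frequency = 968 THz, via f given directly).
f_Y = 2.355e15 Hz (from energy = 9.74 eV, via f = E/h).
Ratio = 9.680e14 / 2.355e15 = 0.411.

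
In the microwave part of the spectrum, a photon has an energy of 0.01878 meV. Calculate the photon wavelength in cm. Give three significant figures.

6.60 cm

In SI units: E = 0.01878 meV = 3.0089 × 10^-24 J.
Apply λ = hc/E: λ = 0.06602 m.
Converting to cm: λ = 6.602 cm ≈ 6.60 cm.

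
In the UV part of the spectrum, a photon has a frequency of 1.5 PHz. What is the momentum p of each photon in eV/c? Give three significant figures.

Take h = 6.62607015 × 10^-34 J·s, c = 2.99792458 × 10^8 m/s, 1 eV = 1.602176634 × 10^-19 J.
First convert: f = 1.5 PHz = 1.5 × 10^15 Hz.
For a photon p = hf/c, so p = 3.315 × 10^-27 kg·m/s.
Converting to eV/c: p = 6.204 eV/c ≈ 6.20 eV/c.

6.20 eV/c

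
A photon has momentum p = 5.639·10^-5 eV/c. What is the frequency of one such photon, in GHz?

13.6 GHz

Take h = 6.62607015·10^-34 J·s, c = 2.99792458·10^8 m/s, 1 eV = 1.602176634·10^-19 J.
In SI units: p = 5.639·10^-5 eV/c = 3.0136·10^-32 kg·m/s.
The photon relation is f = pc/h, giving f = 1.364·10^10 Hz.
Converting to GHz: f = 13.64 GHz ≈ 13.6 GHz.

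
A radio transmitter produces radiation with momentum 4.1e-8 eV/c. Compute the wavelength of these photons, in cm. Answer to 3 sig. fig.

3020 cm

Use h = 6.62607015e-34 J·s, c = 2.99792458e8 m/s, 1 eV = 1.602176634e-19 J.
In SI units: p = 4.1e-8 eV/c = 2.1912e-35 kg·m/s.
The photon relation is λ = h/p, giving λ = 30.24 m.
Converting to cm: λ = 3024 cm ≈ 3020 cm.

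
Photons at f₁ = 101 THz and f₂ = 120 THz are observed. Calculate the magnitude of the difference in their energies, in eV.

Using E = hf: E₁ = 6.692e-20 J, E₂ = 7.951e-20 J.
|ΔE| = |6.692e-20 − 7.951e-20| = 1.26e-20 J = 0.0786 eV.

0.0786 eV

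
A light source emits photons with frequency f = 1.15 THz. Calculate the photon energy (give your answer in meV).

4.76 meV

In SI units: f = 1.15 THz = 1.15 × 10^12 Hz.
For a photon E = hf, so E = 7.620 × 10^-22 J.
Converting to meV: E = 4.756 meV ≈ 4.76 meV.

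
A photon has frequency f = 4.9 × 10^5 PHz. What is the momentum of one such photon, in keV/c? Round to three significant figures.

First convert: f = 4.9 × 10^5 PHz = 4.9 × 10^20 Hz.
Since p = hf/c for a photon, p = 1.083 × 10^-21 kg·m/s.
Converting to keV/c: p = 2026 keV/c ≈ 2030 keV/c.

2030 keV/c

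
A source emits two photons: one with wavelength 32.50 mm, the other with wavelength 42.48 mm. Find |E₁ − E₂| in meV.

8.96 × 10^-3 meV

Using E = hc/λ: E₁ = 6.1121 × 10^-24 J, E₂ = 4.6762 × 10^-24 J.
|ΔE| = |6.1121 × 10^-24 − 4.6762 × 10^-24| = 1.44 × 10^-24 J = 8.96 × 10^-3 meV.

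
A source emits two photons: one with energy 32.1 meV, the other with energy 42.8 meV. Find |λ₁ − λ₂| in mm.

9.66e-3 mm

Using λ = hc/E: λ₁ = 3.862e-5 m, λ₂ = 2.897e-5 m.
|Δλ| = |3.862e-5 − 2.897e-5| = 9.66e-6 m = 9.66e-3 mm.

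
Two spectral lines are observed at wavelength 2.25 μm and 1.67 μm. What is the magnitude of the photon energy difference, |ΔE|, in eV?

Using E = hc/λ: E₁ = 8.829e-20 J, E₂ = 1.189e-19 J.
|ΔE| = |8.829e-20 − 1.189e-19| = 3.07e-20 J = 0.191 eV.

0.191 eV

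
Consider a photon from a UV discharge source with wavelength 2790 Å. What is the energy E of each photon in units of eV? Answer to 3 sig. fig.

Use h = 6.62607015·10^-34 J·s, c = 2.99792458·10^8 m/s, 1 eV = 1.602176634·10^-19 J.
In SI units: λ = 2790 Å = 2.79·10^-7 m.
Apply E = hc/λ: E = 7.120·10^-19 J.
Converting to eV: E = 4.444 eV ≈ 4.44 eV.

4.44 eV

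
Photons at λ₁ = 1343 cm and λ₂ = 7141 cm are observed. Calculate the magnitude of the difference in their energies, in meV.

Using E = hc/λ: E₁ = 1.4791 × 10^-26 J, E₂ = 2.7817 × 10^-27 J.
|ΔE| = |1.4791 × 10^-26 − 2.7817 × 10^-27| = 1.20 × 10^-26 J = 7.50 × 10^-5 meV.

7.50 × 10^-5 meV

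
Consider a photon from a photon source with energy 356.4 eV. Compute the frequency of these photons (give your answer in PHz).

86.2 PHz

In SI units: E = 356.4 eV = 5.7102e-17 J.
Since f = E/h for a photon, f = 8.618e16 Hz.
Converting to PHz: f = 86.18 PHz ≈ 86.2 PHz.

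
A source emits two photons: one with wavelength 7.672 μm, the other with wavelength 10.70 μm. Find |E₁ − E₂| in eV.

Using E = hc/λ: E₁ = 2.5892e-20 J, E₂ = 1.8565e-20 J.
|ΔE| = |2.5892e-20 − 1.8565e-20| = 7.33e-21 J = 0.0457 eV.

0.0457 eV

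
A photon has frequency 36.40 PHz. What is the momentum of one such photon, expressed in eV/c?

First convert: f = 36.40 PHz = 3.640e16 Hz.
For a photon p = hf/c, so p = 8.045e-26 kg·m/s.
Converting to eV/c: p = 150.5 eV/c ≈ 151 eV/c.

151 eV/c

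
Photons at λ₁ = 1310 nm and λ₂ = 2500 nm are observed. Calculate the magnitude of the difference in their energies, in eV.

0.451 eV

Using E = hc/λ: E₁ = 1.5164e-19 J, E₂ = 7.9458e-20 J.
|ΔE| = |1.5164e-19 − 7.9458e-20| = 7.22e-20 J = 0.451 eV.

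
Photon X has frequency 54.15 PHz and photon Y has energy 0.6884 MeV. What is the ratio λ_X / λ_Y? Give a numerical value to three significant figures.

3070

λ_X = 5.536e-9 m (from frequency = 54.15 PHz, via λ = c/f).
λ_Y = 1.801e-12 m (from energy = 0.6884 MeV, via λ = hc/E).
Ratio = 5.536e-9 / 1.801e-12 = 3070.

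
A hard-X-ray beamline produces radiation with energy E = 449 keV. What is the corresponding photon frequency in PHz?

1.09 × 10^5 PHz

First convert: E = 449 keV = 7.1938 × 10^-14 J.
The photon relation is f = E/h, giving f = 1.086 × 10^20 Hz.
Converting to PHz: f = 108600 PHz ≈ 1.09 × 10^5 PHz.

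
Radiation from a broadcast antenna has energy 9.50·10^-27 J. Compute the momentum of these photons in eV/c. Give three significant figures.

5.93·10^-8 eV/c

For a photon p = E/c, so p = 3.169·10^-35 kg·m/s.
Converting to eV/c: p = 5.929·10^-8 eV/c ≈ 5.93·10^-8 eV/c.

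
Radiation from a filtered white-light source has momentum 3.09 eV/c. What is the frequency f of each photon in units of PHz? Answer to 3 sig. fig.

In SI units: p = 3.09 eV/c = 1.6514 × 10^-27 kg·m/s.
For a photon f = pc/h, so f = 7.472 × 10^14 Hz.
Converting to PHz: f = 0.7472 PHz ≈ 0.747 PHz.

0.747 PHz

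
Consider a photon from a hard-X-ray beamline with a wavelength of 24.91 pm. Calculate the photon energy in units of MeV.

(h = 6.62607015·10^-34 J·s, c = 2.99792458·10^8 m/s, 1 eV = 1.602176634·10^-19 J.)
In SI units: λ = 24.91 pm = 2.491·10^-11 m.
For a photon E = hc/λ, so E = 7.974·10^-15 J.
Converting to MeV: E = 0.04977 MeV ≈ 0.0498 MeV.

0.0498 MeV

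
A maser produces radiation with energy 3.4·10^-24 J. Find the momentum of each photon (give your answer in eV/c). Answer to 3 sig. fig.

2.12·10^-5 eV/c

(c = 2.99792458·10^8 m/s, 1 eV = 1.602176634·10^-19 J.)
Apply p = E/c: p = 1.134·10^-32 kg·m/s.
Converting to eV/c: p = 2.122·10^-5 eV/c ≈ 2.12·10^-5 eV/c.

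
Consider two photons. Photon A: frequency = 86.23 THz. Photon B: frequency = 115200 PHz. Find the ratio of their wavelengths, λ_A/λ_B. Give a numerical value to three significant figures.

1.34e6

λ_A = 3.477e-6 m (from frequency = 86.23 THz, via λ = c/f).
λ_B = 2.602e-12 m (from frequency = 115200 PHz, via λ = c/f).
Ratio = 3.477e-6 / 2.602e-12 = 1.34e6.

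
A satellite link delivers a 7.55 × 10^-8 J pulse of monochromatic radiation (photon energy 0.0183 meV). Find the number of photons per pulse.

Per-photon energy: E = 2.932 × 10^-24 J (from energy = 0.0183 meV).
N = E_total / E_photon = 7.55 × 10^-8 J / 2.932 × 10^-24 J = 2.58 × 10^16.

2.58 × 10^16 photons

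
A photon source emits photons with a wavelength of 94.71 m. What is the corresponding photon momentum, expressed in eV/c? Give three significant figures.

The photon relation is p = h/λ, giving p = 6.996 × 10^-36 kg·m/s.
Converting to eV/c: p = 1.309 × 10^-8 eV/c ≈ 1.31 × 10^-8 eV/c.

1.31 × 10^-8 eV/c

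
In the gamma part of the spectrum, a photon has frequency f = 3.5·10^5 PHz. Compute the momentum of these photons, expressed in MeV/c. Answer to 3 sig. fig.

Use h = 6.62607015·10^-34 J·s, c = 2.99792458·10^8 m/s, 1 eV = 1.602176634·10^-19 J.
In SI units: f = 3.5·10^5 PHz = 3.5·10^20 Hz.
For a photon p = hf/c, so p = 7.736·10^-22 kg·m/s.
Converting to MeV/c: p = 1.447 MeV/c ≈ 1.45 MeV/c.

1.45 MeV/c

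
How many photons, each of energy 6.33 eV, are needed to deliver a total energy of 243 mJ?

2.40·10^17 photons

Per-photon energy: E = 1.014·10^-18 J (from energy = 6.33 eV).
N = E_total / E_photon = 0.243 J / 1.014·10^-18 J = 2.40·10^17.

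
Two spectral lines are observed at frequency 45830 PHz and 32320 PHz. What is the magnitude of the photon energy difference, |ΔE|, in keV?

55.9 keV

Using E = hf: E₁ = 3.0367 × 10^-14 J, E₂ = 2.1415 × 10^-14 J.
|ΔE| = |3.0367 × 10^-14 − 2.1415 × 10^-14| = 8.95 × 10^-15 J = 55.9 keV.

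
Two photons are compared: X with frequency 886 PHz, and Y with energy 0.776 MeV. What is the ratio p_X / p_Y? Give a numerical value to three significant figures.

p_X = 1.958·10^-24 kg·m/s (from frequency = 886 PHz, via p = hf/c).
p_Y = 4.147·10^-22 kg·m/s (from energy = 0.776 MeV, via p = E/c).
Ratio = 1.958·10^-24 / 4.147·10^-22 = 4.72·10^-3.

4.72·10^-3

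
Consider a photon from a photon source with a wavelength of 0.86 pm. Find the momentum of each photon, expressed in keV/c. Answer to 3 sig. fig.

1440 keV/c

Use h = 6.62607015 × 10^-34 J·s, c = 2.99792458 × 10^8 m/s, 1 eV = 1.602176634 × 10^-19 J.
First convert: λ = 0.86 pm = 8.6 × 10^-13 m.
The photon relation is p = h/λ, giving p = 7.705 × 10^-22 kg·m/s.
Converting to keV/c: p = 1442 keV/c ≈ 1440 keV/c.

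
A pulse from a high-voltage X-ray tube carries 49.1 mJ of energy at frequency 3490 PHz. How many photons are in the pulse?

2.12 × 10^13 photons

Per-photon energy: E = 2.312 × 10^-15 J (from frequency = 3490 PHz).
N = E_total / E_photon = 0.0491 J / 2.312 × 10^-15 J = 2.12 × 10^13.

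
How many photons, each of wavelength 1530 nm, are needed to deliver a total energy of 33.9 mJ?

2.61e17 photons

Per-photon energy: E = 1.298e-19 J (from wavelength = 1530 nm).
N = E_total / E_photon = 0.0339 J / 1.298e-19 J = 2.61e17.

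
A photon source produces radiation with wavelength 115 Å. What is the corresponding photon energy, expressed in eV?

First convert: λ = 115 Å = 1.15·10^-8 m.
For a photon E = hc/λ, so E = 1.727·10^-17 J.
Converting to eV: E = 107.8 eV ≈ 108 eV.

108 eV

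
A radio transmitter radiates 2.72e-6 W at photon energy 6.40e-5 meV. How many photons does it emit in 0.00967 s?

Total energy: E_total = P·t = 2.72e-6 × 0.00967 = 2.630e-8 J.
Per-photon energy: E = 1.025e-26 J.
N = E_total / E_photon = 2.57e18.

2.57e18 photons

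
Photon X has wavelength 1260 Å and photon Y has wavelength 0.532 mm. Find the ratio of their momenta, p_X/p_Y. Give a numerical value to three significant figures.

p_X = 5.259e-27 kg·m/s (from wavelength = 1260 Å, via p = h/λ).
p_Y = 1.246e-30 kg·m/s (from wavelength = 0.532 mm, via p = h/λ).
Ratio = 5.259e-27 / 1.246e-30 = 4220.

4220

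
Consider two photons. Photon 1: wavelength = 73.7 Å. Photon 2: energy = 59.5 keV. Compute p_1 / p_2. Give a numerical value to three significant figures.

p_1 = 8.991e-26 kg·m/s (from wavelength = 73.7 Å, via p = h/λ).
p_2 = 3.180e-23 kg·m/s (from energy = 59.5 keV, via p = E/c).
Ratio = 8.991e-26 / 3.180e-23 = 2.83e-3.

2.83e-3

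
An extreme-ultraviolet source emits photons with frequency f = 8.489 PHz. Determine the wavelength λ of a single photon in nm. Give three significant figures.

(c = 2.99792458e8 m/s.)
First convert: f = 8.489 PHz = 8.489e15 Hz.
For a photon λ = c/f, so λ = 3.532e-8 m.
Converting to nm: λ = 35.32 nm ≈ 35.3 nm.

35.3 nm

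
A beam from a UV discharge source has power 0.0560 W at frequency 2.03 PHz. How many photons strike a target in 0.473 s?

Total energy: E_total = P·t = 0.0560 × 0.473 = 0.02649 J.
Per-photon energy: E = 1.345 × 10^-18 J.
N = E_total / E_photon = 1.97 × 10^16.

1.97 × 10^16 photons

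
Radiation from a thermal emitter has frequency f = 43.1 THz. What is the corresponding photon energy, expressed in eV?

0.178 eV

Use h = 6.62607015 × 10^-34 J·s, 1 eV = 1.602176634 × 10^-19 J.
First convert: f = 43.1 THz = 4.31 × 10^13 Hz.
The photon relation is E = hf, giving E = 2.856 × 10^-20 J.
Converting to eV: E = 0.1782 eV ≈ 0.178 eV.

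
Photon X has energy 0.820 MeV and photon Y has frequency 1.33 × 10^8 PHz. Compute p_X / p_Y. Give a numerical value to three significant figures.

p_X = 4.382 × 10^-22 kg·m/s (from energy = 0.820 MeV, via p = E/c).
p_Y = 2.940 × 10^-19 kg·m/s (from frequency = 1.33 × 10^8 PHz, via p = hf/c).
Ratio = 4.382 × 10^-22 / 2.940 × 10^-19 = 1.49 × 10^-3.

1.49 × 10^-3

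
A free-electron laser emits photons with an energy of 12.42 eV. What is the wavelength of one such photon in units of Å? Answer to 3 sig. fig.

Convert to SI: E = 12.42 eV = 1.9899 × 10^-18 J.
Since λ = hc/E for a photon, λ = 9.983 × 10^-8 m.
Converting to Å: λ = 998.3 Å ≈ 998 Å.

998 Å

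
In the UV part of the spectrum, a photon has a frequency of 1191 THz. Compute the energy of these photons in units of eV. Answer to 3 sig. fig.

4.93 eV

Take h = 6.62607015 × 10^-34 J·s, 1 eV = 1.602176634 × 10^-19 J.
Convert to SI: f = 1191 THz = 1.191 × 10^15 Hz.
For a photon E = hf, so E = 7.892 × 10^-19 J.
Converting to eV: E = 4.926 eV ≈ 4.93 eV.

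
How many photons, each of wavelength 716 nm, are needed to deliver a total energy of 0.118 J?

4.25e17 photons

Per-photon energy: E = 2.774e-19 J (from wavelength = 716 nm).
N = E_total / E_photon = 0.118 J / 2.774e-19 J = 4.25e17.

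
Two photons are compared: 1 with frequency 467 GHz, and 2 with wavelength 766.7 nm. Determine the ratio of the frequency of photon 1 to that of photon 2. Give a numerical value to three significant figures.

f_1 = 4.670e11 Hz (from frequency = 467 GHz, via f given directly).
f_2 = 3.910e14 Hz (from wavelength = 766.7 nm, via f = c/λ).
Ratio = 4.670e11 / 3.910e14 = 1.19e-3.

1.19e-3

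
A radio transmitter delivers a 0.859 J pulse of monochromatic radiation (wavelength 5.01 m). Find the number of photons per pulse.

2.17·10^25 photons

Per-photon energy: E = 3.965·10^-26 J (from wavelength = 5.01 m).
N = E_total / E_photon = 0.859 J / 3.965·10^-26 J = 2.17·10^25.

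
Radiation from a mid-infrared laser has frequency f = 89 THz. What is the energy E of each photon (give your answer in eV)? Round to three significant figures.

Convert to SI: f = 89 THz = 8.9e13 Hz.
Since E = hf for a photon, E = 5.897e-20 J.
Converting to eV: E = 0.3681 eV ≈ 0.368 eV.

0.368 eV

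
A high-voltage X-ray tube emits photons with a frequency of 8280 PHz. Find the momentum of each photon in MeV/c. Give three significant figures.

First convert: f = 8280 PHz = 8.28e18 Hz.
The photon relation is p = hf/c, giving p = 1.830e-23 kg·m/s.
Converting to MeV/c: p = 0.03424 MeV/c ≈ 0.0342 MeV/c.

0.0342 MeV/c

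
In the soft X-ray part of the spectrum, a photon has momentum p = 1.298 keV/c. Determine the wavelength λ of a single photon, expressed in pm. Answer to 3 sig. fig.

955 pm

In SI units: p = 1.298 keV/c = 6.9369e-25 kg·m/s.
The photon relation is λ = h/p, giving λ = 9.552e-10 m.
Converting to pm: λ = 955.2 pm ≈ 955 pm.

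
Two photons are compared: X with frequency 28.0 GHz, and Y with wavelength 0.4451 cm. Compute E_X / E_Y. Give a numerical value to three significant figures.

E_X = 1.855 × 10^-23 J (from frequency = 28.0 GHz, via E = hf).
E_Y = 4.463 × 10^-23 J (from wavelength = 0.4451 cm, via E = hc/λ).
Ratio = 1.855 × 10^-23 / 4.463 × 10^-23 = 0.416.

0.416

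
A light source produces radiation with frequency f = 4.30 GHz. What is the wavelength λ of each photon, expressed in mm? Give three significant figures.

69.7 mm

In SI units: f = 4.30 GHz = 4.30 × 10^9 Hz.
Apply λ = c/f: λ = 0.06972 m.
Converting to mm: λ = 69.72 mm ≈ 69.7 mm.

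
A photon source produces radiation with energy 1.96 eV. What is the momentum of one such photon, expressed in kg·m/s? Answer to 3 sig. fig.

1.05 × 10^-27 kg·m/s

Convert to SI: E = 1.96 eV = 3.1403 × 10^-19 J.
Apply p = E/c: p = 1.047 × 10^-27 kg·m/s.
So p ≈ 1.05 × 10^-27 kg·m/s.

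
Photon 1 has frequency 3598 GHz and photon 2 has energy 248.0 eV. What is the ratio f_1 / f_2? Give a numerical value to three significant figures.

6.00 × 10^-5

f_1 = 3.598 × 10^12 Hz (from frequency = 3598 GHz, via f given directly).
f_2 = 5.997 × 10^16 Hz (from energy = 248.0 eV, via f = E/h).
Ratio = 3.598 × 10^12 / 5.997 × 10^16 = 6.00 × 10^-5.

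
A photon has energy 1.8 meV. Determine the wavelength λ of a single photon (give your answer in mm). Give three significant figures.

Convert to SI: E = 1.8 meV = 2.8839e-22 J.
Since λ = hc/E for a photon, λ = 6.888e-4 m.
Converting to mm: λ = 0.6888 mm ≈ 0.689 mm.

0.689 mm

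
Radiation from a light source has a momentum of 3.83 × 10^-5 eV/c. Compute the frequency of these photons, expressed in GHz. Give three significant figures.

9.26 GHz

Convert to SI: p = 3.83 × 10^-5 eV/c = 2.0469 × 10^-32 kg·m/s.
The photon relation is f = pc/h, giving f = 9.261 × 10^9 Hz.
Converting to GHz: f = 9.261 GHz ≈ 9.26 GHz.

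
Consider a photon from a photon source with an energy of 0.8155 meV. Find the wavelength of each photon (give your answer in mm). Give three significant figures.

Take h = 6.62607015 × 10^-34 J·s, c = 2.99792458 × 10^8 m/s, 1 eV = 1.602176634 × 10^-19 J.
First convert: E = 0.8155 meV = 1.3066 × 10^-22 J.
Since λ = hc/E for a photon, λ = 0.001520 m.
Converting to mm: λ = 1.520 mm ≈ 1.52 mm.

1.52 mm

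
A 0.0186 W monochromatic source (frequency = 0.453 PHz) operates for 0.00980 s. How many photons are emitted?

Total energy: E_total = P·t = 0.0186 × 0.00980 = 1.823 × 10^-4 J.
Per-photon energy: E = 3.002 × 10^-19 J.
N = E_total / E_photon = 6.07 × 10^14.

6.07 × 10^14 photons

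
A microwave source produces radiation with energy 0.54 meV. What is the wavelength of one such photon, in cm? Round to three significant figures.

Convert to SI: E = 0.54 meV = 8.6518e-23 J.
Apply λ = hc/E: λ = 0.002296 m.
Converting to cm: λ = 0.2296 cm ≈ 0.230 cm.

0.230 cm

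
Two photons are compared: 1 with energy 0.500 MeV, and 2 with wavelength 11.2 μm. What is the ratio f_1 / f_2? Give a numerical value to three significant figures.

4.52e6

f_1 = 1.209e20 Hz (from energy = 0.500 MeV, via f = E/h).
f_2 = 2.677e13 Hz (from wavelength = 11.2 μm, via f = c/λ).
Ratio = 1.209e20 / 2.677e13 = 4.52e6.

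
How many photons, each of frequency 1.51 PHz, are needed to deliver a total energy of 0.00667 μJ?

6.67 × 10^9 photons

Per-photon energy: E = 1.001 × 10^-18 J (from frequency = 1.51 PHz).
N = E_total / E_photon = 6.67 × 10^-9 J / 1.001 × 10^-18 J = 6.67 × 10^9.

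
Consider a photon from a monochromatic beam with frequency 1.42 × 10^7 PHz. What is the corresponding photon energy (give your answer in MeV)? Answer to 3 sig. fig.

(h = 6.62607015 × 10^-34 J·s, 1 eV = 1.602176634 × 10^-19 J.)
Convert to SI: f = 1.42 × 10^7 PHz = 1.42 × 10^22 Hz.
Apply E = hf: E = 9.409 × 10^-12 J.
Converting to MeV: E = 58.73 MeV ≈ 58.7 MeV.

58.7 MeV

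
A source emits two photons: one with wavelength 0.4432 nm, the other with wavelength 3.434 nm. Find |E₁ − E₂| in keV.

2.44 keV

Using E = hc/λ: E₁ = 4.4821e-16 J, E₂ = 5.7846e-17 J.
|ΔE| = |4.4821e-16 − 5.7846e-17| = 3.90e-16 J = 2.44 keV.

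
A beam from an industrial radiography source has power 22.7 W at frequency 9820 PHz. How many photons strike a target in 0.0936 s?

Total energy: E_total = P·t = 22.7 × 0.0936 = 2.125 J.
Per-photon energy: E = 6.507e-15 J.
N = E_total / E_photon = 3.27e14.

3.27e14 photons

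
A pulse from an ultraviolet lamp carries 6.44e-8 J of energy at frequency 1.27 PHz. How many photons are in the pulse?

Per-photon energy: E = 8.415e-19 J (from frequency = 1.27 PHz).
N = E_total / E_photon = 6.44e-8 J / 8.415e-19 J = 7.65e10.

7.65e10 photons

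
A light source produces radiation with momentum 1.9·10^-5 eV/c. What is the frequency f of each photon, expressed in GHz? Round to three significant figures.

Use h = 6.62607015·10^-34 J·s, c = 2.99792458·10^8 m/s, 1 eV = 1.602176634·10^-19 J.
Convert to SI: p = 1.9·10^-5 eV/c = 1.0154·10^-32 kg·m/s.
Since f = pc/h for a photon, f = 4.594·10^9 Hz.
Converting to GHz: f = 4.594 GHz ≈ 4.59 GHz.

4.59 GHz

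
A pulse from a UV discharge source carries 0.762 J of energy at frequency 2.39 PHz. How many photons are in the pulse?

Per-photon energy: E = 1.584·10^-18 J (from frequency = 2.39 PHz).
N = E_total / E_photon = 0.762 J / 1.584·10^-18 J = 4.81·10^17.

4.81·10^17 photons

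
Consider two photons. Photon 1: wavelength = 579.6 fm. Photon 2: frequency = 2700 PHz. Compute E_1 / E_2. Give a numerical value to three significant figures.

192

E_1 = 3.427e-13 J (from wavelength = 579.6 fm, via E = hc/λ).
E_2 = 1.789e-15 J (from frequency = 2700 PHz, via E = hf).
Ratio = 3.427e-13 / 1.789e-15 = 192.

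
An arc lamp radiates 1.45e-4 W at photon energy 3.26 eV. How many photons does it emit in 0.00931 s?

Total energy: E_total = P·t = 1.45e-4 × 0.00931 = 1.350e-6 J.
Per-photon energy: E = 5.223e-19 J.
N = E_total / E_photon = 2.58e12.

2.58e12 photons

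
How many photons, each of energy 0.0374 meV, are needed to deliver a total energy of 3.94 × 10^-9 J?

Per-photon energy: E = 5.992 × 10^-24 J (from energy = 0.0374 meV).
N = E_total / E_photon = 3.94 × 10^-9 J / 5.992 × 10^-24 J = 6.58 × 10^14.

6.58 × 10^14 photons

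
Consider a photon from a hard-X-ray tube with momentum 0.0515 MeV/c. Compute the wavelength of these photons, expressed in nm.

Use h = 6.62607015 × 10^-34 J·s, c = 2.99792458 × 10^8 m/s, 1 eV = 1.602176634 × 10^-19 J.
Convert to SI: p = 0.0515 MeV/c = 2.7523 × 10^-23 kg·m/s.
Since λ = h/p for a photon, λ = 2.407 × 10^-11 m.
Converting to nm: λ = 0.02407 nm ≈ 0.0241 nm.

0.0241 nm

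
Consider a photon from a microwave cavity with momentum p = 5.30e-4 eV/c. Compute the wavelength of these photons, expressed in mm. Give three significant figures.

Convert to SI: p = 5.30e-4 eV/c = 2.8325e-31 kg·m/s.
For a photon λ = h/p, so λ = 0.002339 m.
Converting to mm: λ = 2.339 mm ≈ 2.34 mm.

2.34 mm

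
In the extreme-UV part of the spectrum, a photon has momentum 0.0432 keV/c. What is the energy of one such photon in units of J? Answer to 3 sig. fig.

(c = 2.99792458 × 10^8 m/s, 1 eV = 1.602176634 × 10^-19 J.)
First convert: p = 0.0432 keV/c = 2.3087 × 10^-26 kg·m/s.
For a photon E = pc, so E = 6.921 × 10^-18 J.
So E ≈ 6.92 × 10^-18 J.

6.92 × 10^-18 J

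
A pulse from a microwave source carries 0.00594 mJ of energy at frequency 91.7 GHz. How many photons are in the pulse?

Per-photon energy: E = 6.076 × 10^-23 J (from frequency = 91.7 GHz).
N = E_total / E_photon = 5.94 × 10^-6 J / 6.076 × 10^-23 J = 9.78 × 10^16.

9.78 × 10^16 photons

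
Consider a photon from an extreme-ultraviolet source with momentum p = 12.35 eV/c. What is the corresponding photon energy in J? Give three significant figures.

Convert to SI: p = 12.35 eV/c = 6.6002e-27 kg·m/s.
The photon relation is E = pc, giving E = 1.979e-18 J.
So E ≈ 1.98e-18 J.

1.98e-18 J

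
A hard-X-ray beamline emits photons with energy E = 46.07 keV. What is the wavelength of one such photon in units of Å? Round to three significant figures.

First convert: E = 46.07 keV = 7.3812e-15 J.
The photon relation is λ = hc/E, giving λ = 2.691e-11 m.
Converting to Å: λ = 0.2691 Å ≈ 0.269 Å.

0.269 Å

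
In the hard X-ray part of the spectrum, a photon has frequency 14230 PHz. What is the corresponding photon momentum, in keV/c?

Use h = 6.62607015e-34 J·s, c = 2.99792458e8 m/s, 1 eV = 1.602176634e-19 J.
Convert to SI: f = 14230 PHz = 1.423e19 Hz.
For a photon p = hf/c, so p = 3.145e-23 kg·m/s.
Converting to keV/c: p = 58.85 keV/c ≈ 58.9 keV/c.

58.9 keV/c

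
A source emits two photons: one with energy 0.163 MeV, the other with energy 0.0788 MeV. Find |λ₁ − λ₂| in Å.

Using λ = hc/E: λ₁ = 7.606 × 10^-12 m, λ₂ = 1.573 × 10^-11 m.
|Δλ| = |7.606 × 10^-12 − 1.573 × 10^-11| = 8.13 × 10^-12 m = 0.0813 Å.

0.0813 Å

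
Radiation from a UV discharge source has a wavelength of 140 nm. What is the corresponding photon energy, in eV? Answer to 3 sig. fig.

8.86 eV

Use h = 6.62607015e-34 J·s, c = 2.99792458e8 m/s, 1 eV = 1.602176634e-19 J.
In SI units: λ = 140 nm = 1.4e-7 m.
Since E = hc/λ for a photon, E = 1.419e-18 J.
Converting to eV: E = 8.856 eV ≈ 8.86 eV.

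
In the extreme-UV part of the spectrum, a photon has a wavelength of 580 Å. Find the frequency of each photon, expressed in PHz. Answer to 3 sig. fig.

5.17 PHz

Take c = 2.99792458e8 m/s.
Convert to SI: λ = 580 Å = 5.8e-8 m.
Since f = c/λ for a photon, f = 5.169e15 Hz.
Converting to PHz: f = 5.169 PHz ≈ 5.17 PHz.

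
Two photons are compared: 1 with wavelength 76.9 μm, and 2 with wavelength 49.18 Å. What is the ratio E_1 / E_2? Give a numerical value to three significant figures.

6.40·10^-5

E_1 = 2.583·10^-21 J (from wavelength = 76.9 μm, via E = hc/λ).
E_2 = 4.039·10^-17 J (from wavelength = 49.18 Å, via E = hc/λ).
Ratio = 2.583·10^-21 / 4.039·10^-17 = 6.40·10^-5.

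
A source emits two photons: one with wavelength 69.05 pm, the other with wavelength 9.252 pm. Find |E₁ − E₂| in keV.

116 keV

Using E = hc/λ: E₁ = 2.8768 × 10^-15 J, E₂ = 2.1470 × 10^-14 J.
|ΔE| = |2.8768 × 10^-15 − 2.1470 × 10^-14| = 1.86 × 10^-14 J = 116 keV.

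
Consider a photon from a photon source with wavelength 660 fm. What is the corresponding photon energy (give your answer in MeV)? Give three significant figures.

1.88 MeV

Convert to SI: λ = 660 fm = 6.6 × 10^-13 m.
The photon relation is E = hc/λ, giving E = 3.010 × 10^-13 J.
Converting to MeV: E = 1.879 MeV ≈ 1.88 MeV.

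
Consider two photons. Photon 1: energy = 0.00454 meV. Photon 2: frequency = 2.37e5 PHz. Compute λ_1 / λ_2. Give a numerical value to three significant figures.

2.16e11

λ_1 = 0.2731 m (from energy = 0.00454 meV, via λ = hc/E).
λ_2 = 1.265e-12 m (from frequency = 2.37e5 PHz, via λ = c/f).
Ratio = 0.2731 / 1.265e-12 = 2.16e11.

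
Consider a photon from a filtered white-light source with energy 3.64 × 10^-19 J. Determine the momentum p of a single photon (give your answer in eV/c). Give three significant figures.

The photon relation is p = E/c, giving p = 1.214 × 10^-27 kg·m/s.
Converting to eV/c: p = 2.272 eV/c ≈ 2.27 eV/c.

2.27 eV/c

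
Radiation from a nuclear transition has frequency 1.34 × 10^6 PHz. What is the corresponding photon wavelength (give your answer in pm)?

0.224 pm

In SI units: f = 1.34 × 10^6 PHz = 1.34 × 10^21 Hz.
Since λ = c/f for a photon, λ = 2.237 × 10^-13 m.
Converting to pm: λ = 0.2237 pm ≈ 0.224 pm.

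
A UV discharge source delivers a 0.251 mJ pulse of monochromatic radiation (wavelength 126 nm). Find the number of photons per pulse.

Per-photon energy: E = 1.577e-18 J (from wavelength = 126 nm).
N = E_total / E_photon = 2.51e-4 J / 1.577e-18 J = 1.59e14.

1.59e14 photons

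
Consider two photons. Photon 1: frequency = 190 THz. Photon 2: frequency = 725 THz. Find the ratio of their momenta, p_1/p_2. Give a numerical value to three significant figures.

p_1 = 4.199e-28 kg·m/s (from frequency = 190 THz, via p = hf/c).
p_2 = 1.602e-27 kg·m/s (from frequency = 725 THz, via p = hf/c).
Ratio = 4.199e-28 / 1.602e-27 = 0.262.

0.262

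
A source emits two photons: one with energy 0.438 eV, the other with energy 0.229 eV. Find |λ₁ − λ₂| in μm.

Using λ = hc/E: λ₁ = 2.831 × 10^-6 m, λ₂ = 5.414 × 10^-6 m.
|Δλ| = |2.831 × 10^-6 − 5.414 × 10^-6| = 2.58 × 10^-6 m = 2.58 μm.

2.58 μm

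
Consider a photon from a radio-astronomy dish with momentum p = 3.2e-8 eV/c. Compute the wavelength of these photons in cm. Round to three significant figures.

Use h = 6.62607015e-34 J·s, c = 2.99792458e8 m/s, 1 eV = 1.602176634e-19 J.
First convert: p = 3.2e-8 eV/c = 1.7102e-35 kg·m/s.
Apply λ = h/p: λ = 38.75 m.
Converting to cm: λ = 3875 cm ≈ 3870 cm.

3870 cm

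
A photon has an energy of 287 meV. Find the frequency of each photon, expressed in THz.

69.4 THz

Use h = 6.62607015e-34 J·s, 1 eV = 1.602176634e-19 J.
In SI units: E = 287 meV = 4.5982e-20 J.
Since f = E/h for a photon, f = 6.940e13 Hz.
Converting to THz: f = 69.40 THz ≈ 69.4 THz.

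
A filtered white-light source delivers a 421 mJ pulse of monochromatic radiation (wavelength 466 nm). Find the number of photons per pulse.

Per-photon energy: E = 4.263 × 10^-19 J (from wavelength = 466 nm).
N = E_total / E_photon = 0.421 J / 4.263 × 10^-19 J = 9.88 × 10^17.

9.88 × 10^17 photons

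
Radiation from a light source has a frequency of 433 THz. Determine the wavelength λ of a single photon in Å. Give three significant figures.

6920 Å

In SI units: f = 433 THz = 4.33 × 10^14 Hz.
Apply λ = c/f: λ = 6.924 × 10^-7 m.
Converting to Å: λ = 6924 Å ≈ 6920 Å.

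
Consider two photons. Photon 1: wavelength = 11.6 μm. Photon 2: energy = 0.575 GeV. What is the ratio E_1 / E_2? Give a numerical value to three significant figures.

1.86·10^-10

E_1 = 1.712·10^-20 J (from wavelength = 11.6 μm, via E = hc/λ).
E_2 = 9.213·10^-11 J (from energy = 0.575 GeV, via E given directly).
Ratio = 1.712·10^-20 / 9.213·10^-11 = 1.86·10^-10.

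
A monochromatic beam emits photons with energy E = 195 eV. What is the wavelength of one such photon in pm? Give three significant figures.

In SI units: E = 195 eV = 3.1242e-17 J.
Since λ = hc/E for a photon, λ = 6.358e-9 m.
Converting to pm: λ = 6358 pm ≈ 6360 pm.

6360 pm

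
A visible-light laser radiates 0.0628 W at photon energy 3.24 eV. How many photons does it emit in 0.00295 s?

Total energy: E_total = P·t = 0.0628 × 0.00295 = 1.853e-4 J.
Per-photon energy: E = 5.191e-19 J.
N = E_total / E_photon = 3.57e14.

3.57e14 photons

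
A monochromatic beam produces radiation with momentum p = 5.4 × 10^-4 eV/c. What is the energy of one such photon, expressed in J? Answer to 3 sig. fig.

8.65 × 10^-23 J

First convert: p = 5.4 × 10^-4 eV/c = 2.8859 × 10^-31 kg·m/s.
Apply E = pc: E = 8.652 × 10^-23 J.
So E ≈ 8.65 × 10^-23 J.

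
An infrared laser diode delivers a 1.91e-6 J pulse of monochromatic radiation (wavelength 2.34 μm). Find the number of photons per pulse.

2.25e13 photons

Per-photon energy: E = 8.489e-20 J (from wavelength = 2.34 μm).
N = E_total / E_photon = 1.91e-6 J / 8.489e-20 J = 2.25e13.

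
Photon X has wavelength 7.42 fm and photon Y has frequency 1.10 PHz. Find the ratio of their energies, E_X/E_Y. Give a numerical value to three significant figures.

3.67e7

E_X = 2.677e-11 J (from wavelength = 7.42 fm, via E = hc/λ).
E_Y = 7.289e-19 J (from frequency = 1.10 PHz, via E = hf).
Ratio = 2.677e-11 / 7.289e-19 = 3.67e7.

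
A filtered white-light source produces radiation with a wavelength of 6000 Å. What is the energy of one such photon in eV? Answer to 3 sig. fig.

First convert: λ = 6000 Å = 6.0·10^-7 m.
The photon relation is E = hc/λ, giving E = 3.311·10^-19 J.
Converting to eV: E = 2.066 eV ≈ 2.07 eV.

2.07 eV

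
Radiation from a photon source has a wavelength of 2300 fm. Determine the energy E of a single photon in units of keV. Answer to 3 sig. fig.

539 keV

Use h = 6.62607015 × 10^-34 J·s, c = 2.99792458 × 10^8 m/s, 1 eV = 1.602176634 × 10^-19 J.
First convert: λ = 2300 fm = 2.3 × 10^-12 m.
The photon relation is E = hc/λ, giving E = 8.637 × 10^-14 J.
Converting to keV: E = 539.1 keV ≈ 539 keV.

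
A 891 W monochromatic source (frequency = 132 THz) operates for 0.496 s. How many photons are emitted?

5.05 × 10^21 photons

Total energy: E_total = P·t = 891 × 0.496 = 441.9 J.
Per-photon energy: E = 8.746 × 10^-20 J.
N = E_total / E_photon = 5.05 × 10^21.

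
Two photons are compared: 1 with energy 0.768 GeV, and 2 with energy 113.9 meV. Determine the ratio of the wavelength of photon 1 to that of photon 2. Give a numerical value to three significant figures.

1.48 × 10^-10

λ_1 = 1.614 × 10^-15 m (from energy = 0.768 GeV, via λ = hc/E).
λ_2 = 1.089 × 10^-5 m (from energy = 113.9 meV, via λ = hc/E).
Ratio = 1.614 × 10^-15 / 1.089 × 10^-5 = 1.48 × 10^-10.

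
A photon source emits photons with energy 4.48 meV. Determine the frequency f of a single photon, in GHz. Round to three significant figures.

Use h = 6.62607015 × 10^-34 J·s, 1 eV = 1.602176634 × 10^-19 J.
First convert: E = 4.48 meV = 7.1778 × 10^-22 J.
For a photon f = E/h, so f = 1.083 × 10^12 Hz.
Converting to GHz: f = 1083 GHz ≈ 1080 GHz.

1080 GHz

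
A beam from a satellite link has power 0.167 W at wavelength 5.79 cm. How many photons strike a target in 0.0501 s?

2.44e21 photons

Total energy: E_total = P·t = 0.167 × 0.0501 = 0.008367 J.
Per-photon energy: E = 3.431e-24 J.
N = E_total / E_photon = 2.44e21.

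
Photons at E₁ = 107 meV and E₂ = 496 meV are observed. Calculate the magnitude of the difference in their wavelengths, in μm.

Using λ = hc/E: λ₁ = 1.159 × 10^-5 m, λ₂ = 2.500 × 10^-6 m.
|Δλ| = |1.159 × 10^-5 − 2.500 × 10^-6| = 9.09 × 10^-6 m = 9.09 μm.

9.09 μm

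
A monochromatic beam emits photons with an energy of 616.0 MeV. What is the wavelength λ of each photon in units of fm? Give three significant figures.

2.01 fm

Use h = 6.62607015 × 10^-34 J·s, c = 2.99792458 × 10^8 m/s, 1 eV = 1.602176634 × 10^-19 J.
First convert: E = 616.0 MeV = 9.8694 × 10^-11 J.
Apply λ = hc/E: λ = 2.013 × 10^-15 m.
Converting to fm: λ = 2.013 fm ≈ 2.01 fm.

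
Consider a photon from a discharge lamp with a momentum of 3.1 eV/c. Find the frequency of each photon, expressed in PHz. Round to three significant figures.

0.750 PHz

First convert: p = 3.1 eV/c = 1.6567 × 10^-27 kg·m/s.
Apply f = pc/h: f = 7.496 × 10^14 Hz.
Converting to PHz: f = 0.7496 PHz ≈ 0.750 PHz.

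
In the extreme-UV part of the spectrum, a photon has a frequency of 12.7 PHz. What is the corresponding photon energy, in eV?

52.5 eV

Take h = 6.62607015 × 10^-34 J·s, 1 eV = 1.602176634 × 10^-19 J.
Convert to SI: f = 12.7 PHz = 1.27 × 10^16 Hz.
Apply E = hf: E = 8.415 × 10^-18 J.
Converting to eV: E = 52.52 eV ≈ 52.5 eV.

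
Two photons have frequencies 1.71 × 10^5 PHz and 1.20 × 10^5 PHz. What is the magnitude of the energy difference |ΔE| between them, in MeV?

0.211 MeV

Using E = hf: E₁ = 1.133 × 10^-13 J, E₂ = 7.951 × 10^-14 J.
|ΔE| = |1.133 × 10^-13 − 7.951 × 10^-14| = 3.38 × 10^-14 J = 0.211 MeV.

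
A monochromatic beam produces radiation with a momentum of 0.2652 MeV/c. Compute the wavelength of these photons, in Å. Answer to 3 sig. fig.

Take h = 6.62607015e-34 J·s, c = 2.99792458e8 m/s, 1 eV = 1.602176634e-19 J.
In SI units: p = 0.2652 MeV/c = 1.4173e-22 kg·m/s.
The photon relation is λ = h/p, giving λ = 4.675e-12 m.
Converting to Å: λ = 0.04675 Å ≈ 0.0468 Å.

0.0468 Å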